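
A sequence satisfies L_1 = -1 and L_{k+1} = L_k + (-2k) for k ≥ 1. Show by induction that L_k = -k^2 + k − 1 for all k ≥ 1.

Base case: L_1 = -1, and -1^2 + 1 − 1 = -1.
Assume L_r = -r^2 + r − 1.
Then L_{r+1} = L_r + (-2r) = (-r^2 + r − 1) + (-2r) = -r^2 − r − 1,
and -(r+1)^2 + (r+1) − 1 = -r^2 − r − 1.
By induction, L_k = -k^2 + k − 1 for all k ≥ 1.

L_k = -k^2 + k − 1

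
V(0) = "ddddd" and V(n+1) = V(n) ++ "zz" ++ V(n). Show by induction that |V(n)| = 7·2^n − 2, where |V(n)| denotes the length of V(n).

Base case: |V(0)| = 5, and 7·2^0 − 2 = 5.
Assume |V(k)| = 7·2^k − 2.
Then |V(k+1)| = |V(k)| + 2 + |V(k)| = 2|V(k)| + 2 = 2(7·2^k − 2) + 2 = 7·2^{k+1} − 4 + 2 = 7·2^{k+1} − 2.
This completes the inductive step, so |V(n)| = 7·2^n − 2 for all n ≥ 0.

|V(n)| = 7·2^n − 2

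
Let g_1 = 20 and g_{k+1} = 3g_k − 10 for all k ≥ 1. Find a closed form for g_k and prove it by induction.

Claim: g_k = 5·3^k + 5.

Base case: g_1 = 20, and 5·3^1 + 5 = 15 + 5 = 20.
Assume g_m = 5·3^m + 5 for some m ≥ 1.
Then g_{m+1} = 3g_m − 10 = 3·(5·3^m + 5) − 10 = 15·3^m + 15 − 10 = 5·3^{m+1} + 5.
Hence g_k = 5·3^k + 5 for every k ≥ 1, by induction.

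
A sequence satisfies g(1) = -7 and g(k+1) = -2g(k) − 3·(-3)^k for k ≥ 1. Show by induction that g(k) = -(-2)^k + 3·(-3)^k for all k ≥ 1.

Base case: g(1) = -7, and -(-2)^1 + 3·(-3)^1 = 2 − 9 = -7.
Assume g(j) = -(-2)^j + 3·(-3)^j for some j ≥ 1.
Then g(j+1) = -2g(j) − 3·(-3)^j = -2·(-(-2)^j + 3·(-3)^j) − 3·(-3)^j = -(-2)^{j+1} − 6·(-3)^j − 3·(-3)^j = -(-2)^{j+1} − 9·(-3)^j = -(-2)^{j+1} + 3·(-3)^{j+1}.
By induction, g(k) = -(-2)^k + 3·(-3)^k for all k ≥ 1.

g(k) = -(-2)^k + 3·(-3)^k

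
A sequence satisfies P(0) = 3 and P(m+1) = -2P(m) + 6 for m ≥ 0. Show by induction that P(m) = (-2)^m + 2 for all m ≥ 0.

Base case: P(0) = 3, and (-2)^0 + 2 = 1 + 2 = 3.
Assume P(r) = (-2)^r + 2 for some r ≥ 0.
Then P(r+1) = -2P(r) + 6 = -2·((-2)^r + 2) + 6 = -2·(-2)^r − 4 + 6 = (-2)^{r+1} + 2.
By induction, P(m) = (-2)^m + 2 for all m ≥ 0.

P(m) = (-2)^m + 2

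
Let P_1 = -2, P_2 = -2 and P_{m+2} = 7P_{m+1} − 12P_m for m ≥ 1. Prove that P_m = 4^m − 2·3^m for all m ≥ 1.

Base cases: P_1 = -2 and 4^1 − 2·3^1 = -2; P_2 = -2 and 4^2 − 2·3^2 = -2.
Assume P_j = 4^j − 2·3^j for all 1 ≤ j ≤ r, where r ≥ 2.
Then P_{r+1} = 7P_r − 12P_{r−1} = 7·(4^r − 2·3^r) − 12·(4^{r−1} − 2·3^{r−1}) = (7·4 − 12)4^{r−1} − 2·(7·3 − 12)3^{r−1} = 16·4^{r−1} − 18·3^{r−1} = 4^{r+1} − 2·3^{r+1}.
So the formula holds for r+1, and by strong induction P_m = 4^m − 2·3^m for all m ≥ 1.

P_m = 4^m − 2·3^m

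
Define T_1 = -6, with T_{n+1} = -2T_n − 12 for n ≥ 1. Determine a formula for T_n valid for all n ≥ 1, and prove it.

Claim: T_n = (-2)^n − 4.

Base case: T_1 = -6, and (-2)^1 − 4 = -2 − 4 = -6.
Assume T_k = (-2)^k − 4 for some k ≥ 1.
Then T_{k+1} = -2T_k − 12 = -2·((-2)^k − 4) − 12 = -2·(-2)^k + 8 − 12 = (-2)^{k+1} − 4.
By induction, T_n = (-2)^n − 4 for all n ≥ 1.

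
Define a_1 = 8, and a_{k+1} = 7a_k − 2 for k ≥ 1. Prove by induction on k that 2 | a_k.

Base case: a_1 = 8 = 2·4, so 2 | a_1.
Assume 2 | a_r, so a_r = 2t for some integer t.
Then a_{r+1} = 7a_r − 2 = 7·(2t) − 2 = 2(7t − 1), so 2 | a_{r+1}.
This completes the inductive step, so 2 | a_k for all k ≥ 1.

2 | a_k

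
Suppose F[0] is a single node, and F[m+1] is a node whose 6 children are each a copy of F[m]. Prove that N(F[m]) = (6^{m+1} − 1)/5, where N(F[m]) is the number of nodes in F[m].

Base case: N(F[0]) = 1, and (6^{0+1} − 1)/5 = 1.
Assume N(F[j]) = (6^{j+1} − 1)/5.
Then N(F[j+1]) = 1 + 6N(F[j]) = 1 + 6·(6^{j+1} − 1)/5 = 1 + (6^{j+2} − 6)/5 = (5 + 6^{j+2} − 6)/5 = (6^{j+2} − 1)/5.
Hence N(F[m]) = (6^{m+1} − 1)/5 for every m ≥ 0, by induction.

N(F[m]) = (6^{m+1} − 1)/5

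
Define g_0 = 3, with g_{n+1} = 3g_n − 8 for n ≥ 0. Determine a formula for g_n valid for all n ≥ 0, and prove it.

Claim: g_n = -3^n + 4.

Base case: g_0 = 3, and -3^0 + 4 = -1 + 4 = 3.
Assume g_j = -3^j + 4 for some j ≥ 0.
Then g_{j+1} = 3g_j − 8 = 3·(-3^j + 4) − 8 = -3^{j+1} + 12 − 8 = -3^{j+1} + 4.
So the formula holds for j+1, and by induction g_n = -3^n + 4 for all n ≥ 0.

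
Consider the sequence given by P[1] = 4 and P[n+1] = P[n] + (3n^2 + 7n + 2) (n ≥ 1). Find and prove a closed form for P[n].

Claim: P[n] = n^3 + 2n^2 − n + 2.

Base case: P[1] = 4, and 1^3 + 2·1^2 − 1 + 2 = 4.
Assume P[m] = m^3 + 2m^2 − m + 2.
Then P[m+1] = P[m] + (3m^2 + 7m + 2) = (m^3 + 2m^2 − m + 2) + (3m^2 + 7m + 2) = m^3 + 5m^2 + 6m + 4,
and (m+1)^3 + 2·(m+1)^2 − (m+1) + 2 = m^3 + 5m^2 + 6m + 4.
By induction, P[n] = n^3 + 2n^2 − n + 2 for all n ≥ 1.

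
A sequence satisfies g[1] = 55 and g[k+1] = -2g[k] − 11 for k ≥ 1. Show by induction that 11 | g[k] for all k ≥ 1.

Base case: g[1] = 55 = 11·5, so 11 | g[1].
Assume 11 | g[r], so g[r] = 11t for some integer t.
Then g[r+1] = -2g[r] − 11 = -2·(11t) − 11 = 11(-2t − 1), so 11 | g[r+1].
So the property holds for r+1, and by induction 11 | g[k] for all k ≥ 1.

11 | g[k]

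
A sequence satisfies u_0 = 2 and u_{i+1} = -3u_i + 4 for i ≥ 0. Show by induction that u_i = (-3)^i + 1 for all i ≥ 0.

Base case: u_0 = 2, and (-3)^0 + 1 = 1 + 1 = 2.
Assume u_j = (-3)^j + 1 for some j ≥ 0.
Then u_{j+1} = -3u_j + 4 = -3·((-3)^j + 1) + 4 = -3·(-3)^j − 3 + 4 = (-3)^{j+1} + 1.
This completes the inductive step, so u_i = (-3)^i + 1 for all i ≥ 0.

u_i = (-3)^i + 1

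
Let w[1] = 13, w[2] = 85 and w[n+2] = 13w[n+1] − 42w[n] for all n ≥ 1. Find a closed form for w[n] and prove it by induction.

Claim: w[n] = 6^n + 7^n.

Base cases: w[1] = 13 and 6^1 + 7^1 = 13; w[2] = 85 and 6^2 + 7^2 = 85.
Assume w[j] = 6^j + 7^j for all 1 ≤ j ≤ m, where m ≥ 2.
Then w[m+1] = 13w[m] − 42w[m−1] = 13·(6^m + 7^m) − 42·(6^{m−1} + 7^{m−1}) = (13·6 − 42)6^{m−1} + (13·7 − 42)7^{m−1} = 36·6^{m−1} + 49·7^{m−1} = 6^{m+1} + 7^{m+1}.
By strong induction, w[n] = 6^n + 7^n for all n ≥ 1.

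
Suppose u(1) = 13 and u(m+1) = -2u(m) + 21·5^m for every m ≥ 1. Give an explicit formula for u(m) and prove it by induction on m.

Claim: u(m) = (-2)^m + 3·5^m.

Base case: u(1) = 13, and (-2)^1 + 3·5^1 = -2 + 15 = 13.
Assume u(r) = (-2)^r + 3·5^r for some r ≥ 1.
Then u(r+1) = -2u(r) + 21·5^r = -2·((-2)^r + 3·5^r) + 21·5^r = (-2)^{r+1} − 6·5^r + 21·5^r = (-2)^{r+1} + 15·5^r = (-2)^{r+1} + 3·5^{r+1}.
Hence u(m) = (-2)^m + 3·5^m for every m ≥ 1, by induction.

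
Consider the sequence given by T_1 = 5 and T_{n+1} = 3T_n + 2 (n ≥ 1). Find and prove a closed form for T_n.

Claim: T_n = 2·3^n − 1.

Base case: T_1 = 5, and 2·3^1 − 1 = 6 − 1 = 5.
Assume T_k = 2·3^k − 1 for some k ≥ 1.
Then T_{k+1} = 3T_k + 2 = 3·(2·3^k − 1) + 2 = 6·3^k − 3 + 2 = 2·3^{k+1} − 1.
So the formula holds for k+1, and by induction T_n = 2·3^n − 1 for all n ≥ 1.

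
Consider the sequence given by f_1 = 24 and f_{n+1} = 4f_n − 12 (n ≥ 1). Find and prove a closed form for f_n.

Claim: f_n = 5·4^n + 4.

Base case: f_1 = 24, and 5·4^1 + 4 = 20 + 4 = 24.
Assume f_m = 5·4^m + 4 for some m ≥ 1.
Then f_{m+1} = 4f_m − 12 = 4·(5·4^m + 4) − 12 = 20·4^m + 16 − 12 = 5·4^{m+1} + 4.
Hence f_n = 5·4^n + 4 for every n ≥ 1, by induction.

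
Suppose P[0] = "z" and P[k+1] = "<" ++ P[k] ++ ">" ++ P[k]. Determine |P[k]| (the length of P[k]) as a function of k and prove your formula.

Claim: |P[k]| = 3·2^k − 2.

Base case: |P[0]| = 1, and 3·2^0 − 2 = 1.
Assume |P[m]| = 3·2^m − 2.
Then |P[m+1]| = 1 + |P[m]| + 1 + |P[m]| = 2|P[m]| + 2 = 2(3·2^m − 2) + 2 = 3·2^{m+1} − 4 + 2 = 3·2^{m+1} − 2.
This completes the inductive step, so |P[k]| = 3·2^k − 2 for all k ≥ 0.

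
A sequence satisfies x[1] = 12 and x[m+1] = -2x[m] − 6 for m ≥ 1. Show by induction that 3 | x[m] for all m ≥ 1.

Base case: x[1] = 12 = 3·4, so 3 | x[1].
Assume 3 | x[k], so x[k] = 3t for some integer t.
Then x[k+1] = -2x[k] − 6 = -2·(3t) − 6 = 3(-2t − 2), so 3 | x[k+1].
Hence 3 | x[m] for every m ≥ 1, by induction.

3 | x[m]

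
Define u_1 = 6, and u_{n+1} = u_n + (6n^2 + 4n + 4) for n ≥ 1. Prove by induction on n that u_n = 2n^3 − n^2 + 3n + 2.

Base case: u_1 = 6, and 2·1^3 − 1^2 + 3·1 + 2 = 6.
Assume u_k = 2k^3 − k^2 + 3k + 2.
Then u_{k+1} = u_k + (6k^2 + 4k + 4) = (2k^3 − k^2 + 3k + 2) + (6k^2 + 4k + 4) = 2k^3 + 5k^2 + 7k + 6,
and 2·(k+1)^3 − (k+1)^2 + 3·(k+1) + 2 = 2k^3 + 5k^2 + 7k + 6.
This completes the inductive step, so u_n = 2n^3 − n^2 + 3n + 2 for all n ≥ 1.

u_n = 2n^3 − n^2 + 3n + 2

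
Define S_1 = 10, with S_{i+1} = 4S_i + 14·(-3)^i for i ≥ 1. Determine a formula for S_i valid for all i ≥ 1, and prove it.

Claim: S_i = 4^i − 2·(-3)^i.

Base case: S_1 = 10, and 4^1 − 2·(-3)^1 = 4 + 6 = 10.
Assume S_m = 4^m − 2·(-3)^m for some m ≥ 1.
Then S_{m+1} = 4S_m + 14·(-3)^m = 4·(4^m − 2·(-3)^m) + 14·(-3)^m = 4^{m+1} − 8·(-3)^m + 14·(-3)^m = 4^{m+1} + 6·(-3)^m = 4^{m+1} − 2·(-3)^{m+1}.
This completes the inductive step, so S_i = 4^i − 2·(-3)^i for all i ≥ 1.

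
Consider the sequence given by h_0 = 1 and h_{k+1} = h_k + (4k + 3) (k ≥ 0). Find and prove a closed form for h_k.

Claim: h_k = 2k^2 + k + 1.

Base case: h_0 = 1, and 2·0^2 + 0 + 1 = 1.
Assume h_j = 2j^2 + j + 1.
Then h_{j+1} = h_j + (4j + 3) = (2j^2 + j + 1) + (4j + 3) = 2j^2 + 5j + 4,
and 2·(j+1)^2 + (j+1) + 1 = 2j^2 + 5j + 4.
This completes the inductive step, so h_k = 2k^2 + k + 1 for all k ≥ 0.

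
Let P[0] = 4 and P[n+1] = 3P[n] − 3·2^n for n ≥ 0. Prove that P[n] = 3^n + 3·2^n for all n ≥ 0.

Base case: P[0] = 4, and 3^0 + 3·2^0 = 1 + 3 = 4.
Assume P[m] = 3^m + 3·2^m for some m ≥ 0.
Then P[m+1] = 3P[m] − 3·2^m = 3·(3^m + 3·2^m) − 3·2^m = 3^{m+1} + 9·2^m − 3·2^m = 3^{m+1} + 6·2^m = 3^{m+1} + 3·2^{m+1}.
So the formula holds for m+1, and by induction P[n] = 3^n + 3·2^n for all n ≥ 0.

P[n] = 3^n + 3·2^n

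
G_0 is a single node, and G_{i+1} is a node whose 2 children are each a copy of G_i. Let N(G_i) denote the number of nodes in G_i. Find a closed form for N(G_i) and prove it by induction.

Claim: N(G_i) = 2^{i+1} − 1.

Base case: N(G_0) = 1, and 2^{0+1} − 1 = 1.
Assume N(G_k) = 2^{k+1} − 1.
Then N(G_{k+1}) = 1 + 2N(G_k) = 1 + 2(2^{k+1} − 1) = 2^{k+2} − 2 + 1 = 2^{k+2} − 1.
Hence N(G_i) = 2^{i+1} − 1 for every i ≥ 0, by induction.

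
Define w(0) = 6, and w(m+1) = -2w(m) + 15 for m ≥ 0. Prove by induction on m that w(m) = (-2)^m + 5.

Base case: w(0) = 6, and (-2)^0 + 5 = 1 + 5 = 6.
Assume w(r) = (-2)^r + 5 for some r ≥ 0.
Then w(r+1) = -2w(r) + 15 = -2·((-2)^r + 5) + 15 = -2·(-2)^r − 10 + 15 = (-2)^{r+1} + 5.
Hence w(m) = (-2)^m + 5 for every m ≥ 0, by induction.

w(m) = (-2)^m + 5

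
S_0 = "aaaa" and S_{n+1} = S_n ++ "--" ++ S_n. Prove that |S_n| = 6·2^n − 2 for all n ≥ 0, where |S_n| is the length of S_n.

Base case: |S_0| = 4, and 6·2^0 − 2 = 4.
Assume |S_m| = 6·2^m − 2.
Then |S_{m+1}| = |S_m| + 2 + |S_m| = 2|S_m| + 2 = 2(6·2^m − 2) + 2 = 6·2^{m+1} − 4 + 2 = 6·2^{m+1} − 2.
This completes the inductive step, so |S_n| = 6·2^n − 2 for all n ≥ 0.

|S_n| = 6·2^n − 2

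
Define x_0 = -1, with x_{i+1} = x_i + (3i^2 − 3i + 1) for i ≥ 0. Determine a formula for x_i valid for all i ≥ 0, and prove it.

Claim: x_i = i^3 − 3i^2 + 3i − 1.

Base case: x_0 = -1, and 0^3 − 3·0^2 + 3·0 − 1 = -1.
Assume x_m = m^3 − 3m^2 + 3m − 1.
Then x_{m+1} = x_m + (3m^2 − 3m + 1) = (m^3 − 3m^2 + 3m − 1) + (3m^2 − 3m + 1) = m^3,
and (m+1)^3 − 3·(m+1)^2 + 3·(m+1) − 1 = m^3.
By induction, x_i = i^3 − 3i^2 + 3i − 1 for all i ≥ 0.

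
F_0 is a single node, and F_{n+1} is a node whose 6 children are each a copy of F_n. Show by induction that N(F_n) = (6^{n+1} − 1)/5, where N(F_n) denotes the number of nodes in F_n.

Base case: N(F_0) = 1, and (6^{0+1} − 1)/5 = 1.
Assume N(F_m) = (6^{m+1} − 1)/5.
Then N(F_{m+1}) = 1 + 6N(F_m) = 1 + 6·(6^{m+1} − 1)/5 = 1 + (6^{m+2} − 6)/5 = (5 + 6^{m+2} − 6)/5 = (6^{m+2} − 1)/5.
By induction, N(F_n) = (6^{n+1} − 1)/5 for all n ≥ 0.

N(F_n) = (6^{n+1} − 1)/5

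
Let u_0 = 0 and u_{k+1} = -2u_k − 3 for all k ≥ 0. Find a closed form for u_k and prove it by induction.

Claim: u_k = (-2)^k − 1.

Base case: u_0 = 0, and (-2)^0 − 1 = 1 − 1 = 0.
Assume u_j = (-2)^j − 1 for some j ≥ 0.
Then u_{j+1} = -2u_j − 3 = -2·((-2)^j − 1) − 3 = -2·(-2)^j + 2 − 3 = (-2)^{j+1} − 1.
So the formula holds for j+1, and by induction u_k = (-2)^k − 1 for all k ≥ 0.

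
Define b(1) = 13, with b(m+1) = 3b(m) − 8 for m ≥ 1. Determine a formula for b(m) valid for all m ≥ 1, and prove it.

Claim: b(m) = 3^{m+1} + 4.

Base case: b(1) = 13, and 3^{1+1} + 4 = 9 + 4 = 13.
Assume b(j) = 3^{j+1} + 4 for some j ≥ 1.
Then b(j+1) = 3b(j) − 8 = 3·(3^{j+1} + 4) − 8 = 3^{j+2} + 12 − 8 = 3^{j+2} + 4.
By induction, b(m) = 3^{m+1} + 4 for all m ≥ 1.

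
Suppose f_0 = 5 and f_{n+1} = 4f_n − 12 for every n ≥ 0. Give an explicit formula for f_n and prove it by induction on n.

Claim: f_n = 4^n + 4.

Base case: f_0 = 5, and 4^0 + 4 = 1 + 4 = 5.
Assume f_m = 4^m + 4 for some m ≥ 0.
Then f_{m+1} = 4f_m − 12 = 4·(4^m + 4) − 12 = 4^{m+1} + 16 − 12 = 4^{m+1} + 4.
So the formula holds for m+1, and by induction f_n = 4^n + 4 for all n ≥ 0.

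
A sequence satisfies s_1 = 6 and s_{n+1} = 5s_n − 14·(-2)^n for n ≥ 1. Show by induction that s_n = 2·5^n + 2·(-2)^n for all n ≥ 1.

Base case: s_1 = 6, and 2·5^1 + 2·(-2)^1 = 10 − 4 = 6.
Assume s_m = 2·5^m + 2·(-2)^m for some m ≥ 1.
Then s_{m+1} = 5s_m − 14·(-2)^m = 5·(2·5^m + 2·(-2)^m) − 14·(-2)^m = 2·5^{m+1} + 10·(-2)^m − 14·(-2)^m = 2·5^{m+1} − 4·(-2)^m = 2·5^{m+1} + 2·(-2)^{m+1}.
This completes the inductive step, so s_n = 2·5^n + 2·(-2)^n for all n ≥ 1.

s_n = 2·5^n + 2·(-2)^n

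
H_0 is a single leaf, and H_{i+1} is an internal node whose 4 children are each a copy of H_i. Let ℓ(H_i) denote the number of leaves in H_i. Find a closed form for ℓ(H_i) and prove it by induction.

Claim: ℓ(H_i) = 4^i.

Base case: ℓ(H_0) = 1, and 4^0 = 1.
Assume ℓ(H_j) = 4^j.
Then ℓ(H_{j+1}) = 4·ℓ(H_j) = 4·4^j = 4^{j+1}.
This completes the inductive step, so ℓ(H_i) = 4^i for all i ≥ 0.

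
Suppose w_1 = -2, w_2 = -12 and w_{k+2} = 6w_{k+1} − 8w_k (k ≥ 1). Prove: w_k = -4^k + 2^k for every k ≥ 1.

Base cases: w_1 = -2 and -4^1 + 2^1 = -2; w_2 = -12 and -4^2 + 2^2 = -12.
Assume w_i = -4^i + 2^i for all 1 ≤ i ≤ j, where j ≥ 2.
Then w_{j+1} = 6w_j − 8w_{j−1} = 6·(-4^j + 2^j) − 8·(-4^{j−1} + 2^{j−1}) = -(6·4 − 8)4^{j−1} + (6·2 − 8)2^{j−1} = -16·4^{j−1} + 4·2^{j−1} = -4^{j+1} + 2^{j+1}.
By strong induction, w_k = -4^k + 2^k for all k ≥ 1.

w_k = -4^k + 2^k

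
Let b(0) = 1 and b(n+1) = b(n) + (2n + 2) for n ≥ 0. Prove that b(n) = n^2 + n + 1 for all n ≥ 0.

Base case: b(0) = 1, and 0^2 + 0 + 1 = 1.
Assume b(j) = j^2 + j + 1.
Then b(j+1) = b(j) + (2j + 2) = (j^2 + j + 1) + (2j + 2) = j^2 + 3j + 3,
and (j+1)^2 + (j+1) + 1 = j^2 + 3j + 3.
By induction, b(n) = n^2 + n + 1 for all n ≥ 0.

b(n) = n^2 + n + 1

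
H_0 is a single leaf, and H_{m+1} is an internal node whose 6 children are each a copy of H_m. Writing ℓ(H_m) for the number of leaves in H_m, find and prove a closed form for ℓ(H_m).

Claim: ℓ(H_m) = 6^m.

Base case: ℓ(H_0) = 1, and 6^0 = 1.
Assume ℓ(H_j) = 6^j.
Then ℓ(H_{j+1}) = 6·ℓ(H_j) = 6·6^j = 6^{j+1}.
By induction, ℓ(H_m) = 6^m for all m ≥ 0.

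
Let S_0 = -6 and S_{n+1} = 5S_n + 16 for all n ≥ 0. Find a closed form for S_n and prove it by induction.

Claim: S_n = -2·5^n − 4.

Base case: S_0 = -6, and -2·5^0 − 4 = -2 − 4 = -6.
Assume S_r = -2·5^r − 4 for some r ≥ 0.
Then S_{r+1} = 5S_r + 16 = 5·(-2·5^r − 4) + 16 = -10·5^r − 20 + 16 = -2·5^{r+1} − 4.
So the formula holds for r+1, and by induction S_n = -2·5^n − 4 for all n ≥ 0.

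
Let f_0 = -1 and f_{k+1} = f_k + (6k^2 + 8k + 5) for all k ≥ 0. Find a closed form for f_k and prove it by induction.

Claim: f_k = 2k^3 + k^2 + 2k − 1.

Base case: f_0 = -1, and 2·0^3 + 0^2 + 2·0 − 1 = -1.
Assume f_r = 2r^3 + r^2 + 2r − 1.
Then f_{r+1} = f_r + (6r^2 + 8r + 5) = (2r^3 + r^2 + 2r − 1) + (6r^2 + 8r + 5) = 2r^3 + 7r^2 + 10r + 4,
and 2·(r+1)^3 + (r+1)^2 + 2·(r+1) − 1 = 2r^3 + 7r^2 + 10r + 4.
This completes the inductive step, so f_k = 2k^3 + k^2 + 2k − 1 for all k ≥ 0.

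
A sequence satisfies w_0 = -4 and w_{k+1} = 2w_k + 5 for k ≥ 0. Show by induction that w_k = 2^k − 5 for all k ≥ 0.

Base case: w_0 = -4, and 2^0 − 5 = 1 − 5 = -4.
Assume w_m = 2^m − 5 for some m ≥ 0.
Then w_{m+1} = 2w_m + 5 = 2·(2^m − 5) + 5 = 2^{m+1} − 10 + 5 = 2^{m+1} − 5.
Hence w_k = 2^k − 5 for every k ≥ 0, by induction.

w_k = 2^k − 5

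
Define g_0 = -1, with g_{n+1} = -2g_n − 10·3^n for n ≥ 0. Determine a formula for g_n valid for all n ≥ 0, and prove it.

Claim: g_n = (-2)^n − 2·3^n.

Base case: g_0 = -1, and (-2)^0 − 2·3^0 = 1 − 2 = -1.
Assume g_j = (-2)^j − 2·3^j for some j ≥ 0.
Then g_{j+1} = -2g_j − 10·3^j = -2·((-2)^j − 2·3^j) − 10·3^j = (-2)^{j+1} + 4·3^j − 10·3^j = (-2)^{j+1} − 6·3^j = (-2)^{j+1} − 2·3^{j+1}.
So the formula holds for j+1, and by induction g_n = (-2)^n − 2·3^n for all n ≥ 0.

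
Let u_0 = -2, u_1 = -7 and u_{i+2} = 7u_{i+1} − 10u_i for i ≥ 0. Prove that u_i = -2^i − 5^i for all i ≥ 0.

Base cases: u_0 = -2 and -2^0 − 5^0 = -2; u_1 = -7 and -2^1 − 5^1 = -7.
Assume u_t = -2^t − 5^t for all 0 ≤ t ≤ j, where j ≥ 1.
Then u_{j+1} = 7u_j − 10u_{j−1} = 7·(-2^j − 5^j) − 10·(-2^{j−1} − 5^{j−1}) = -(7·2 − 10)2^{j−1} − (7·5 − 10)5^{j−1} = -4·2^{j−1} − 25·5^{j−1} = -2^{j+1} − 5^{j+1}.
This completes the inductive step, so u_i = -2^i − 5^i for all i ≥ 0.

u_i = -2^i − 5^i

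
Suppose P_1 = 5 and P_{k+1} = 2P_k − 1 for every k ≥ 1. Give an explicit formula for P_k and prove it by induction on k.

Claim: P_k = 2^{k+1} + 1.

Base case: P_1 = 5, and 2^{1+1} + 1 = 4 + 1 = 5.
Assume P_m = 2^{m+1} + 1 for some m ≥ 1.
Then P_{m+1} = 2P_m − 1 = 2·(2^{m+1} + 1) − 1 = 2^{m+2} + 2 − 1 = 2^{m+2} + 1.
Hence P_k = 2^{k+1} + 1 for every k ≥ 1, by induction.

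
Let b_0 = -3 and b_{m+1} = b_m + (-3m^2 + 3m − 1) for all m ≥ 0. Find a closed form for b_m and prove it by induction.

Claim: b_m = -m^3 + 3m^2 − 3m − 3.

Base case: b_0 = -3, and -0^3 + 3·0^2 − 3·0 − 3 = -3.
Assume b_r = -r^3 + 3r^2 − 3r − 3.
Then b_{r+1} = b_r + (-3r^2 + 3r − 1) = (-r^3 + 3r^2 − 3r − 3) + (-3r^2 + 3r − 1) = -r^3 − 4,
and -(r+1)^3 + 3·(r+1)^2 − 3·(r+1) − 3 = -r^3 − 4.
By induction, b_m = -m^3 + 3m^2 − 3m − 3 for all m ≥ 0.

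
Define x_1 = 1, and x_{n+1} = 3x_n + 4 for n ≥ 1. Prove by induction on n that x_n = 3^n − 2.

Base case: x_1 = 1, and 3^1 − 2 = 3 − 2 = 1.
Assume x_m = 3^m − 2 for some m ≥ 1.
Then x_{m+1} = 3x_m + 4 = 3·(3^m − 2) + 4 = 3^{m+1} − 6 + 4 = 3^{m+1} − 2.
This completes the inductive step, so x_n = 3^n − 2 for all n ≥ 1.

x_n = 3^n − 2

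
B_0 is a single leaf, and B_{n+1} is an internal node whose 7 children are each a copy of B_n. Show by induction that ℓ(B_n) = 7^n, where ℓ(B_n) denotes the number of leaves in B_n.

Base case: ℓ(B_0) = 1, and 7^0 = 1.
Assume ℓ(B_m) = 7^m.
Then ℓ(B_{m+1}) = 7·ℓ(B_m) = 7·7^m = 7^{m+1}.
By induction, ℓ(B_n) = 7^n for all n ≥ 0.

ℓ(B_n) = 7^n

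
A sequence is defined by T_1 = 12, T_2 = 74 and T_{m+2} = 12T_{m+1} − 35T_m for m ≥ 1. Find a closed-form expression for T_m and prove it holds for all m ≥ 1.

Claim: T_m = 7^m + 5^m.

Base cases: T_1 = 12 and 7^1 + 5^1 = 12; T_2 = 74 and 7^2 + 5^2 = 74.
Assume T_j = 7^j + 5^j for all 1 ≤ j ≤ k, where k ≥ 2.
Then T_{k+1} = 12T_k − 35T_{k−1} = 12·(7^k + 5^k) − 35·(7^{k−1} + 5^{k−1}) = (12·7 − 35)7^{k−1} + (12·5 − 35)5^{k−1} = 49·7^{k−1} + 25·5^{k−1} = 7^{k+1} + 5^{k+1}.
This completes the inductive step, so T_m = 7^m + 5^m for all m ≥ 1.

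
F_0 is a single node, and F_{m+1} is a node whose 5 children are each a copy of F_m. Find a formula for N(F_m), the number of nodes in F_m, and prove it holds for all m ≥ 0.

Claim: N(F_m) = (5^{m+1} − 1)/4.

Base case: N(F_0) = 1, and (5^{0+1} − 1)/4 = 1.
Assume N(F_k) = (5^{k+1} − 1)/4.
Then N(F_{k+1}) = 1 + 5N(F_k) = 1 + 5·(5^{k+1} − 1)/4 = 1 + (5^{k+2} − 5)/4 = (4 + 5^{k+2} − 5)/4 = (5^{k+2} − 1)/4.
So the formula holds for k+1, and by induction N(F_m) = (5^{m+1} − 1)/4 for all m ≥ 0.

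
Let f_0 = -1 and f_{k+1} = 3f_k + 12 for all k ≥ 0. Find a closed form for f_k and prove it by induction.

Claim: f_k = 5·3^k − 6.

Base case: f_0 = -1, and 5·3^0 − 6 = 5 − 6 = -1.
Assume f_r = 5·3^r − 6 for some r ≥ 0.
Then f_{r+1} = 3f_r + 12 = 3·(5·3^r − 6) + 12 = 15·3^r − 18 + 12 = 5·3^{r+1} − 6.
This completes the inductive step, so f_k = 5·3^k − 6 for all k ≥ 0.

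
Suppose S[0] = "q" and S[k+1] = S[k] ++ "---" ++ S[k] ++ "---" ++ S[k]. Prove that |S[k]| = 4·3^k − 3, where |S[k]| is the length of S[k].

Base case: |S[0]| = 1, and 4·3^0 − 3 = 1.
Assume |S[m]| = 4·3^m − 3.
Then |S[m+1]| = 3|S[m]| + 6 = 3(4·3^m − 3) + 6 = 4·3^{m+1} − 9 + 6 = 4·3^{m+1} − 3.
This completes the inductive step, so |S[k]| = 4·3^k − 3 for all k ≥ 0.

|S[k]| = 4·3^k − 3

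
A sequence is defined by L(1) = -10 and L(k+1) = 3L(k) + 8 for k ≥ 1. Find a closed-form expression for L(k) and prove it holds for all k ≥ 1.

Claim: L(k) = -2·3^k − 4.

Base case: L(1) = -10, and -2·3^1 − 4 = -6 − 4 = -10.
Assume L(j) = -2·3^j − 4 for some j ≥ 1.
Then L(j+1) = 3L(j) + 8 = 3·(-2·3^j − 4) + 8 = -6·3^j − 12 + 8 = -2·3^{j+1} − 4.
So the formula holds for j+1, and by induction L(k) = -2·3^k − 4 for all k ≥ 1.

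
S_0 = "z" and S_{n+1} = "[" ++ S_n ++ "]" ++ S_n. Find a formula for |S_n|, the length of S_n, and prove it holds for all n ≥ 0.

Claim: |S_n| = 3·2^n − 2.

Base case: |S_0| = 1, and 3·2^0 − 2 = 1.
Assume |S_j| = 3·2^j − 2.
Then |S_{j+1}| = 1 + |S_j| + 1 + |S_j| = 2|S_j| + 2 = 2(3·2^j − 2) + 2 = 3·2^{j+1} − 4 + 2 = 3·2^{j+1} − 2.
So the formula holds for j+1, and by induction |S_n| = 3·2^n − 2 for all n ≥ 0.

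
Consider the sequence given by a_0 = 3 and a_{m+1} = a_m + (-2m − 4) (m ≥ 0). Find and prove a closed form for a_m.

Claim: a_m = -m^2 − 3m + 3.

Base case: a_0 = 3, and -0^2 − 3·0 + 3 = 3.
Assume a_r = -r^2 − 3r + 3.
Then a_{r+1} = a_r + (-2r − 4) = (-r^2 − 3r + 3) + (-2r − 4) = -r^2 − 5r − 1,
and -(r+1)^2 − 3·(r+1) + 3 = -r^2 − 5r − 1.
This completes the inductive step, so a_m = -m^2 − 3m + 3 for all m ≥ 0.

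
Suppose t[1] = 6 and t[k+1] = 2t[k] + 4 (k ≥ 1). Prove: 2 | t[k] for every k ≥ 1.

Base case: t[1] = 6 = 2·3, so 2 | t[1].
Assume 2 | t[j], so t[j] = 2s for some integer s.
Then t[j+1] = 2t[j] + 4 = 2·(2s) + 4 = 2(2s + 2), so 2 | t[j+1].
Hence 2 | t[k] for every k ≥ 1, by induction.

2 | t[k]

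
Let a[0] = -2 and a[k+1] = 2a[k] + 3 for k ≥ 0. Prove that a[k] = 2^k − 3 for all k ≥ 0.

Base case: a[0] = -2, and 2^0 − 3 = 1 − 3 = -2.
Assume a[r] = 2^r − 3 for some r ≥ 0.
Then a[r+1] = 2a[r] + 3 = 2·(2^r − 3) + 3 = 2^{r+1} − 6 + 3 = 2^{r+1} − 3.
By induction, a[k] = 2^k − 3 for all k ≥ 0.

a[k] = 2^k − 3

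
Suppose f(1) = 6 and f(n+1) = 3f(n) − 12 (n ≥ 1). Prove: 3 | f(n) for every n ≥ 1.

Base case: f(1) = 6 = 3·2, so 3 | f(1).
Assume 3 | f(k), so f(k) = 3t for some integer t.
Then f(k+1) = 3f(k) − 12 = 3·(3t) − 12 = 3(3t − 4), so 3 | f(k+1).
So the property holds for k+1, and by induction 3 | f(n) for all n ≥ 1.

3 | f(n)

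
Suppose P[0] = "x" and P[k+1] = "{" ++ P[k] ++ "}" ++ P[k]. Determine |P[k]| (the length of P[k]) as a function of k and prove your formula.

Claim: |P[k]| = 3·2^k − 2.

Base case: |P[0]| = 1, and 3·2^0 − 2 = 1.
Assume |P[m]| = 3·2^m − 2.
Then |P[m+1]| = 1 + |P[m]| + 1 + |P[m]| = 2|P[m]| + 2 = 2(3·2^m − 2) + 2 = 3·2^{m+1} − 4 + 2 = 3·2^{m+1} − 2.
Hence |P[k]| = 3·2^k − 2 for every k ≥ 0, by induction.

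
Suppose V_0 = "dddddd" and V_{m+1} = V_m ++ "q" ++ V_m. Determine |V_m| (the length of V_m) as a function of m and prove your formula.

Claim: |V_m| = 7·2^m − 1.

Base case: |V_0| = 6, and 7·2^0 − 1 = 6.
Assume |V_r| = 7·2^r − 1.
Then |V_{r+1}| = |V_r| + 1 + |V_r| = 2|V_r| + 1 = 2(7·2^r − 1) + 1 = 7·2^{r+1} − 2 + 1 = 7·2^{r+1} − 1.
Hence |V_m| = 7·2^m − 1 for every m ≥ 0, by induction.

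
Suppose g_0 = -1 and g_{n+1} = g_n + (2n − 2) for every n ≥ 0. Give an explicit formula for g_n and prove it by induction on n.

Claim: g_n = n^2 − 3n − 1.

Base case: g_0 = -1, and 0^2 − 3·0 − 1 = -1.
Assume g_j = j^2 − 3j − 1.
Then g_{j+1} = g_j + (2j − 2) = (j^2 − 3j − 1) + (2j − 2) = j^2 − j − 3,
and (j+1)^2 − 3·(j+1) − 1 = j^2 − j − 3.
This completes the inductive step, so g_n = n^2 − 3n − 1 for all n ≥ 0.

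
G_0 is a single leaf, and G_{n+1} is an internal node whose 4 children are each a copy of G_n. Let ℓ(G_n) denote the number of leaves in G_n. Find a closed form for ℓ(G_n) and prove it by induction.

Claim: ℓ(G_n) = 4^n.

Base case: ℓ(G_0) = 1, and 4^0 = 1.
Assume ℓ(G_r) = 4^r.
Then ℓ(G_{r+1}) = 4·ℓ(G_r) = 4·4^r = 4^{r+1}.
By induction, ℓ(G_n) = 4^n for all n ≥ 0.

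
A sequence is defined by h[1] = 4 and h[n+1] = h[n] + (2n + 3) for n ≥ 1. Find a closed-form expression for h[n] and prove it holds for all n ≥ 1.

Claim: h[n] = n^2 + 2n + 1.

Base case: h[1] = 4, and 1^2 + 2·1 + 1 = 4.
Assume h[r] = r^2 + 2r + 1.
Then h[r+1] = h[r] + (2r + 3) = (r^2 + 2r + 1) + (2r + 3) = r^2 + 4r + 4,
and (r+1)^2 + 2·(r+1) + 1 = r^2 + 4r + 4.
By induction, h[n] = n^2 + 2n + 1 for all n ≥ 1.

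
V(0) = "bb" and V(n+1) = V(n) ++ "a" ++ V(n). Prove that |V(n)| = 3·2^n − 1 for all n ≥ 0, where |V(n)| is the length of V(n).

Base case: |V(0)| = 2, and 3·2^0 − 1 = 2.
Assume |V(m)| = 3·2^m − 1.
Then |V(m+1)| = |V(m)| + 1 + |V(m)| = 2|V(m)| + 1 = 2(3·2^m − 1) + 1 = 3·2^{m+1} − 2 + 1 = 3·2^{m+1} − 1.
This completes the inductive step, so |V(n)| = 3·2^n − 1 for all n ≥ 0.

|V(n)| = 3·2^n − 1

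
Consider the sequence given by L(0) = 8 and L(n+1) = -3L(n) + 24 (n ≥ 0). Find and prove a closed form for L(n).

Claim: L(n) = 2·(-3)^n + 6.

Base case: L(0) = 8, and 2·(-3)^0 + 6 = 2 + 6 = 8.
Assume L(j) = 2·(-3)^j + 6 for some j ≥ 0.
Then L(j+1) = -3L(j) + 24 = -3·(2·(-3)^j + 6) + 24 = -6·(-3)^j − 18 + 24 = 2·(-3)^{j+1} + 6.
Hence L(n) = 2·(-3)^n + 6 for every n ≥ 0, by induction.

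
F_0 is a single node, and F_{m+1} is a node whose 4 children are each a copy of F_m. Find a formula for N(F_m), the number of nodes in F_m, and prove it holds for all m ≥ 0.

Claim: N(F_m) = (4^{m+1} − 1)/3.

Base case: N(F_0) = 1, and (4^{0+1} − 1)/3 = 1.
Assume N(F_j) = (4^{j+1} − 1)/3.
Then N(F_{j+1}) = 1 + 4N(F_j) = 1 + 4·(4^{j+1} − 1)/3 = 1 + (4^{j+2} − 4)/3 = (3 + 4^{j+2} − 4)/3 = (4^{j+2} − 1)/3.
So the formula holds for j+1, and by induction N(F_m) = (4^{m+1} − 1)/3 for all m ≥ 0.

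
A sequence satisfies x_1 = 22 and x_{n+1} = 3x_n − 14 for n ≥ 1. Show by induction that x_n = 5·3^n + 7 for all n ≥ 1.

Base case: x_1 = 22, and 5·3^1 + 7 = 15 + 7 = 22.
Assume x_m = 5·3^m + 7 for some m ≥ 1.
Then x_{m+1} = 3x_m − 14 = 3·(5·3^m + 7) − 14 = 15·3^m + 21 − 14 = 5·3^{m+1} + 7.
This completes the inductive step, so x_n = 5·3^n + 7 for all n ≥ 1.

x_n = 5·3^n + 7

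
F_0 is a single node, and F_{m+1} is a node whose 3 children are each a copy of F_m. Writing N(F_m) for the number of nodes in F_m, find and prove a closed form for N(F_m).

Claim: N(F_m) = (3^{m+1} − 1)/2.

Base case: N(F_0) = 1, and (3^{0+1} − 1)/2 = 1.
Assume N(F_j) = (3^{j+1} − 1)/2.
Then N(F_{j+1}) = 1 + 3N(F_j) = 1 + 3·(3^{j+1} − 1)/2 = 1 + (3^{j+2} − 3)/2 = (2 + 3^{j+2} − 3)/2 = (3^{j+2} − 1)/2.
This completes the inductive step, so N(F_m) = (3^{m+1} − 1)/2 for all m ≥ 0.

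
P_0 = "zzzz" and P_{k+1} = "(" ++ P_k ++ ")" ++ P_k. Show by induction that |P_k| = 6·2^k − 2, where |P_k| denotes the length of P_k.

Base case: |P_0| = 4, and 6·2^0 − 2 = 4.
Assume |P_j| = 6·2^j − 2.
Then |P_{j+1}| = 1 + |P_j| + 1 + |P_j| = 2|P_j| + 2 = 2(6·2^j − 2) + 2 = 6·2^{j+1} − 4 + 2 = 6·2^{j+1} − 2.
By induction, |P_k| = 6·2^k − 2 for all k ≥ 0.

|P_k| = 6·2^k − 2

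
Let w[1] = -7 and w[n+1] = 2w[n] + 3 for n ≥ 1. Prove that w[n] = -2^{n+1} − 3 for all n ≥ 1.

Base case: w[1] = -7, and -2^{1+1} − 3 = -4 − 3 = -7.
Assume w[r] = -2^{r+1} − 3 for some r ≥ 1.
Then w[r+1] = 2w[r] + 3 = 2·(-2^{r+1} − 3) + 3 = -2^{r+2} − 6 + 3 = -2^{r+2} − 3.
This completes the inductive step, so w[n] = -2^{n+1} − 3 for all n ≥ 1.

w[n] = -2^{n+1} − 3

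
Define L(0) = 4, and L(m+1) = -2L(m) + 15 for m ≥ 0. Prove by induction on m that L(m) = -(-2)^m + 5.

Base case: L(0) = 4, and -(-2)^0 + 5 = -1 + 5 = 4.
Assume L(r) = -(-2)^r + 5 for some r ≥ 0.
Then L(r+1) = -2L(r) + 15 = -2·(-(-2)^r + 5) + 15 = 2·(-2)^r − 10 + 15 = -(-2)^{r+1} + 5.
So the formula holds for r+1, and by induction L(m) = -(-2)^m + 5 for all m ≥ 0.

L(m) = -(-2)^m + 5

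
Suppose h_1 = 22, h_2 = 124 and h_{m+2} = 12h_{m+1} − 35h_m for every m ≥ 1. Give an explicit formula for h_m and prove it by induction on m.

Claim: h_m = 3·5^m + 7^m.

Base cases: h_1 = 22 and 3·5^1 + 7^1 = 22; h_2 = 124 and 3·5^2 + 7^2 = 124.
Assume h_j = 3·5^j + 7^j for all 1 ≤ j ≤ r, where r ≥ 2.
Then h_{r+1} = 12h_r − 35h_{r−1} = 12·(3·5^r + 7^r) − 35·(3·5^{r−1} + 7^{r−1}) = 3·(12·5 − 35)5^{r−1} + (12·7 − 35)7^{r−1} = 75·5^{r−1} + 49·7^{r−1} = 3·5^{r+1} + 7^{r+1}.
Hence h_m = 3·5^m + 7^m for every m ≥ 1, by strong induction.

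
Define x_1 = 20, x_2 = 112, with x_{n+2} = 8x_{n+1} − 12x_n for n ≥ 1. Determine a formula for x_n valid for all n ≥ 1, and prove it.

Claim: x_n = 3·6^n + 2^n.

Base cases: x_1 = 20 and 3·6^1 + 2^1 = 20; x_2 = 112 and 3·6^2 + 2^2 = 112.
Assume x_j = 3·6^j + 2^j for all 1 ≤ j ≤ r, where r ≥ 2.
Then x_{r+1} = 8x_r − 12x_{r−1} = 8·(3·6^r + 2^r) − 12·(3·6^{r−1} + 2^{r−1}) = 3·(8·6 − 12)6^{r−1} + (8·2 − 12)2^{r−1} = 108·6^{r−1} + 4·2^{r−1} = 3·6^{r+1} + 2^{r+1}.
By strong induction, x_n = 3·6^n + 2^n for all n ≥ 1.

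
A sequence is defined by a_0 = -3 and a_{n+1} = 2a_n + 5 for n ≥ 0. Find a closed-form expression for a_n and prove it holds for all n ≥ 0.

Claim: a_n = 2^{n+1} − 5.

Base case: a_0 = -3, and 2^{0+1} − 5 = 2 − 5 = -3.
Assume a_k = 2^{k+1} − 5 for some k ≥ 0.
Then a_{k+1} = 2a_k + 5 = 2·(2^{k+1} − 5) + 5 = 2^{k+2} − 10 + 5 = 2^{k+2} − 5.
This completes the inductive step, so a_n = 2^{n+1} − 5 for all n ≥ 0.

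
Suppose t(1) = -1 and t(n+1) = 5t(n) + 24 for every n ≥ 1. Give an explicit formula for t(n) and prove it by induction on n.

Claim: t(n) = 5^n − 6.

Base case: t(1) = -1, and 5^1 − 6 = 5 − 6 = -1.
Assume t(r) = 5^r − 6 for some r ≥ 1.
Then t(r+1) = 5t(r) + 24 = 5·(5^r − 6) + 24 = 5^{r+1} − 30 + 24 = 5^{r+1} − 6.
By induction, t(n) = 5^n − 6 for all n ≥ 1.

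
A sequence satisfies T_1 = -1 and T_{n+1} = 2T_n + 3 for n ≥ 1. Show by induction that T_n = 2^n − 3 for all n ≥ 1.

Base case: T_1 = -1, and 2^1 − 3 = 2 − 3 = -1.
Assume T_k = 2^k − 3 for some k ≥ 1.
Then T_{k+1} = 2T_k + 3 = 2·(2^k − 3) + 3 = 2^{k+1} − 6 + 3 = 2^{k+1} − 3.
Hence T_n = 2^n − 3 for every n ≥ 1, by induction.

T_n = 2^n − 3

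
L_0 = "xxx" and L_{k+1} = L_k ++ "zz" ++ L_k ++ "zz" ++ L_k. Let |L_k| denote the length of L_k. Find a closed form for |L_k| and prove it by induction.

Claim: |L_k| = 5·3^k − 2.

Base case: |L_0| = 3, and 5·3^0 − 2 = 3.
Assume |L_m| = 5·3^m − 2.
Then |L_{m+1}| = 3|L_m| + 4 = 3(5·3^m − 2) + 4 = 5·3^{m+1} − 6 + 4 = 5·3^{m+1} − 2.
By induction, |L_k| = 5·3^k − 2 for all k ≥ 0.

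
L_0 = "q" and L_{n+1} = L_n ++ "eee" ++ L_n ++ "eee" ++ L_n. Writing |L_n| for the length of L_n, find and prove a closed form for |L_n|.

Claim: |L_n| = 4·3^n − 3.

Base case: |L_0| = 1, and 4·3^0 − 3 = 1.
Assume |L_r| = 4·3^r − 3.
Then |L_{r+1}| = 3|L_r| + 6 = 3(4·3^r − 3) + 6 = 4·3^{r+1} − 9 + 6 = 4·3^{r+1} − 3.
By induction, |L_n| = 4·3^n − 3 for all n ≥ 0.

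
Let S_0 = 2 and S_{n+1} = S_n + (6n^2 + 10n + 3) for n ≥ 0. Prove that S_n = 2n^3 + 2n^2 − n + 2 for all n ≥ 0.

Base case: S_0 = 2, and 2·0^3 + 2·0^2 − 0 + 2 = 2.
Assume S_r = 2r^3 + 2r^2 − r + 2.
Then S_{r+1} = S_r + (6r^2 + 10r + 3) = (2r^3 + 2r^2 − r + 2) + (6r^2 + 10r + 3) = 2r^3 + 8r^2 + 9r + 5,
and 2·(r+1)^3 + 2·(r+1)^2 − (r+1) + 2 = 2r^3 + 8r^2 + 9r + 5.
Hence S_n = 2n^3 + 2n^2 − n + 2 for every n ≥ 0, by induction.

S_n = 2n^3 + 2n^2 − n + 2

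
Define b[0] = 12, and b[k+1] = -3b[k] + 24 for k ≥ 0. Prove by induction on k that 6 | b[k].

Base case: b[0] = 12 = 6·2, so 6 | b[0].
Assume 6 | b[m], so b[m] = 6t for some integer t.
Then b[m+1] = -3b[m] + 24 = -3·(6t) + 24 = 6(-3t + 4), so 6 | b[m+1].
By induction, 6 | b[k] for all k ≥ 0.

6 | b[k]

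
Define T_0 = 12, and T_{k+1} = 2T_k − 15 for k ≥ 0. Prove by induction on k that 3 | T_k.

Base case: T_0 = 12 = 3·4, so 3 | T_0.
Assume 3 | T_m, so T_m = 3t for some integer t.
Then T_{m+1} = 2T_m − 15 = 2·(3t) − 15 = 3(2t − 5), so 3 | T_{m+1}.
So the property holds for m+1, and by induction 3 | T_k for all k ≥ 0.

3 | T_k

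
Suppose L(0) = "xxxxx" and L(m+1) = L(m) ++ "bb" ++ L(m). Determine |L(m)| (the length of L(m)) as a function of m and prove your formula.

Claim: |L(m)| = 7·2^m − 2.

Base case: |L(0)| = 5, and 7·2^0 − 2 = 5.
Assume |L(k)| = 7·2^k − 2.
Then |L(k+1)| = |L(k)| + 2 + |L(k)| = 2|L(k)| + 2 = 2(7·2^k − 2) + 2 = 7·2^{k+1} − 4 + 2 = 7·2^{k+1} − 2.
This completes the inductive step, so |L(m)| = 7·2^m − 2 for all m ≥ 0.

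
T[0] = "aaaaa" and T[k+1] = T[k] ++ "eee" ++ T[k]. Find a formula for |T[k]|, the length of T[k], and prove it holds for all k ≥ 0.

Claim: |T[k]| = 2^{k+3} − 3.

Base case: |T[0]| = 5, and 2^{0+3} − 3 = 5.
Assume |T[m]| = 2^{m+3} − 3.
Then |T[m+1]| = |T[m]| + 3 + |T[m]| = 2|T[m]| + 3 = 2(2^{m+3} − 3) + 3 = 2^{m+1+3} − 6 + 3 = 2^{m+1+3} − 3.
Hence |T[k]| = 2^{k+3} − 3 for every k ≥ 0, by induction.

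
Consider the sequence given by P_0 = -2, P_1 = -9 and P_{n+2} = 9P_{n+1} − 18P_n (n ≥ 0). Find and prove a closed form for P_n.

Claim: P_n = -6^n − 3^n.

Base cases: P_0 = -2 and -6^0 − 3^0 = -2; P_1 = -9 and -6^1 − 3^1 = -9.
Assume P_j = -6^j − 3^j for all 0 ≤ j ≤ r, where r ≥ 1.
Then P_{r+1} = 9P_r − 18P_{r−1} = 9·(-6^r − 3^r) − 18·(-6^{r−1} − 3^{r−1}) = -(9·6 − 18)6^{r−1} − (9·3 − 18)3^{r−1} = -36·6^{r−1} − 9·3^{r−1} = -6^{r+1} − 3^{r+1}.
So the formula holds for r+1, and by strong induction P_n = -6^n − 3^n for all n ≥ 0.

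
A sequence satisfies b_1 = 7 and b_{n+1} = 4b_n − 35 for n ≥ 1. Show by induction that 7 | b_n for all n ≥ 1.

Base case: b_1 = 7 = 7·1, so 7 | b_1.
Assume 7 | b_j, so b_j = 7t for some integer t.
Then b_{j+1} = 4b_j − 35 = 4·(7t) − 35 = 7(4t − 5), so 7 | b_{j+1}.
Hence 7 | b_n for every n ≥ 1, by induction.

7 | b_n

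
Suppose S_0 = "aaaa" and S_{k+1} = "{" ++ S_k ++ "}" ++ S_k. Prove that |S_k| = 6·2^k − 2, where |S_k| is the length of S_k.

Base case: |S_0| = 4, and 6·2^0 − 2 = 4.
Assume |S_j| = 6·2^j − 2.
Then |S_{j+1}| = 1 + |S_j| + 1 + |S_j| = 2|S_j| + 2 = 2(6·2^j − 2) + 2 = 6·2^{j+1} − 4 + 2 = 6·2^{j+1} − 2.
This completes the inductive step, so |S_k| = 6·2^k − 2 for all k ≥ 0.

|S_k| = 6·2^k − 2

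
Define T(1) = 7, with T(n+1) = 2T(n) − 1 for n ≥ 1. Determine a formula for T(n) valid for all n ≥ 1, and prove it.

Claim: T(n) = 3·2^n + 1.

Base case: T(1) = 7, and 3·2^1 + 1 = 6 + 1 = 7.
Assume T(k) = 3·2^k + 1 for some k ≥ 1.
Then T(k+1) = 2T(k) − 1 = 2·(3·2^k + 1) − 1 = 6·2^k + 2 − 1 = 3·2^{k+1} + 1.
This completes the inductive step, so T(n) = 3·2^n + 1 for all n ≥ 1.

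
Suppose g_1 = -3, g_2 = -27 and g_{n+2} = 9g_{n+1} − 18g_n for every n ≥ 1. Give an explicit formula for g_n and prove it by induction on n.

Claim: g_n = -6^n + 3^n.

Base cases: g_1 = -3 and -6^1 + 3^1 = -3; g_2 = -27 and -6^2 + 3^2 = -27.
Assume g_j = -6^j + 3^j for all 1 ≤ j ≤ r, where r ≥ 2.
Then g_{r+1} = 9g_r − 18g_{r−1} = 9·(-6^r + 3^r) − 18·(-6^{r−1} + 3^{r−1}) = -(9·6 − 18)6^{r−1} + (9·3 − 18)3^{r−1} = -36·6^{r−1} + 9·3^{r−1} = -6^{r+1} + 3^{r+1}.
This completes the inductive step, so g_n = -6^n + 3^n for all n ≥ 1.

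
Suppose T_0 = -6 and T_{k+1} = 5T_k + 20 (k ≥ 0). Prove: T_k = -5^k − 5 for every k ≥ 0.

Base case: T_0 = -6, and -5^0 − 5 = -1 − 5 = -6.
Assume T_m = -5^m − 5 for some m ≥ 0.
Then T_{m+1} = 5T_m + 20 = 5·(-5^m − 5) + 20 = -5^{m+1} − 25 + 20 = -5^{m+1} − 5.
By induction, T_k = -5^k − 5 for all k ≥ 0.

T_k = -5^k − 5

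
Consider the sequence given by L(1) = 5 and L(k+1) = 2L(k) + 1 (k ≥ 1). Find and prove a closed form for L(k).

Claim: L(k) = 3·2^k − 1.

Base case: L(1) = 5, and 3·2^1 − 1 = 6 − 1 = 5.
Assume L(j) = 3·2^j − 1 for some j ≥ 1.
Then L(j+1) = 2L(j) + 1 = 2·(3·2^j − 1) + 1 = 6·2^j − 2 + 1 = 3·2^{j+1} − 1.
So the formula holds for j+1, and by induction L(k) = 3·2^k − 1 for all k ≥ 1.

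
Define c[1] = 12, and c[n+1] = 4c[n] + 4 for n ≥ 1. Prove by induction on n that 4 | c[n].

Base case: c[1] = 12 = 4·3, so 4 | c[1].
Assume 4 | c[m], so c[m] = 4t for some integer t.
Then c[m+1] = 4c[m] + 4 = 4·(4t) + 4 = 4(4t + 1), so 4 | c[m+1].
This completes the inductive step, so 4 | c[n] for all n ≥ 1.

4 | c[n]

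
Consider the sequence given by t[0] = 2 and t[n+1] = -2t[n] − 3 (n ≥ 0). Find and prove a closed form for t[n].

Claim: t[n] = 3·(-2)^n − 1.

Base case: t[0] = 2, and 3·(-2)^0 − 1 = 3 − 1 = 2.
Assume t[k] = 3·(-2)^k − 1 for some k ≥ 0.
Then t[k+1] = -2t[k] − 3 = -2·(3·(-2)^k − 1) − 3 = -6·(-2)^k + 2 − 3 = 3·(-2)^{k+1} − 1.
This completes the inductive step, so t[n] = 3·(-2)^n − 1 for all n ≥ 0.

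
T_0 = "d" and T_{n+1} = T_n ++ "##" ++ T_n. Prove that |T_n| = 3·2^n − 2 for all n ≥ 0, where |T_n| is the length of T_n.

Base case: |T_0| = 1, and 3·2^0 − 2 = 1.
Assume |T_k| = 3·2^k − 2.
Then |T_{k+1}| = |T_k| + 2 + |T_k| = 2|T_k| + 2 = 2(3·2^k − 2) + 2 = 3·2^{k+1} − 4 + 2 = 3·2^{k+1} − 2.
By induction, |T_n| = 3·2^n − 2 for all n ≥ 0.

|T_n| = 3·2^n − 2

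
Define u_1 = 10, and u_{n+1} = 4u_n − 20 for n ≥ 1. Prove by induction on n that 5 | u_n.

Base case: u_1 = 10 = 5·2, so 5 | u_1.
Assume 5 | u_m, so u_m = 5t for some integer t.
Then u_{m+1} = 4u_m − 20 = 4·(5t) − 20 = 5(4t − 4), so 5 | u_{m+1}.
By induction, 5 | u_n for all n ≥ 1.

5 | u_n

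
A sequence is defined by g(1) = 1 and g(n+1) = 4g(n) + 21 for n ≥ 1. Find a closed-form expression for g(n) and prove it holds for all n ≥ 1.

Claim: g(n) = 2·4^n − 7.

Base case: g(1) = 1, and 2·4^1 − 7 = 8 − 7 = 1.
Assume g(k) = 2·4^k − 7 for some k ≥ 1.
Then g(k+1) = 4g(k) + 21 = 4·(2·4^k − 7) + 21 = 8·4^k − 28 + 21 = 2·4^{k+1} − 7.
So the formula holds for k+1, and by induction g(n) = 2·4^n − 7 for all n ≥ 1.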